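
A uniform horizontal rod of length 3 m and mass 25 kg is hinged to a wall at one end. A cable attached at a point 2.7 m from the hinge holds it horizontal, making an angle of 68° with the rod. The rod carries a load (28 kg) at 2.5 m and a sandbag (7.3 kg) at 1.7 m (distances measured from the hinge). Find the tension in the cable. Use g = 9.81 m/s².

T ≈ 470 N

Choose the hinge as the axis so the unknown hinge reaction has zero arm there.
Beam weight: 25 × 9.81 = 245.2 N down at 1.5 m → arm 1.5 m, τ = 245.2 × 1.5 = 367.8 N·m clockwise.
Load: 28 × 9.81 = 274.7 N down at 2.5 m → arm 2.5 m, τ = 274.7 × 2.5 = 686.8 N·m clockwise.
Sandbag: 7.3 × 9.81 = 71.61 N down at 1.7 m → arm 1.7 m, τ = 71.61 × 1.7 = 121.7 N·m clockwise.
Total clockwise load moment = 1176 N·m.
The cable tension T acts at 2.7 m; only its component perpendicular to the rod, T sinθ, produces torque. sin 68° = 0.9272.
Στ = 0 ⇒ T × 2.7 × 0.9272 = 1176 ⇒ T = 1176 / 2.503 = 470 N.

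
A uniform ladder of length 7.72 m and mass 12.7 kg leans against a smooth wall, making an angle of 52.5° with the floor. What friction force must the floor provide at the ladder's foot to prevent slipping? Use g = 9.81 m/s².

f ≈ 47.8 N

Taking torques about the foot of the ladder:
Ladder weight 12.7×9.81 = 124.6 N acts at 3.86 m along the ladder; its horizontal arm is 3.86·cos52.5° = 2.35 m → τ = 292.8 N·m clockwise.
Wall normal N acts horizontally at the top; its moment arm is the height L sinθ = 7.72·sin52.5° = 6.125 m, counterclockwise.
Setting net torque to zero: N × 6.125 = 292.8 → N = 47.8 N.
ΣFx = 0: friction at the foot balances the wall's push, so f = N_wall = 47.8 N.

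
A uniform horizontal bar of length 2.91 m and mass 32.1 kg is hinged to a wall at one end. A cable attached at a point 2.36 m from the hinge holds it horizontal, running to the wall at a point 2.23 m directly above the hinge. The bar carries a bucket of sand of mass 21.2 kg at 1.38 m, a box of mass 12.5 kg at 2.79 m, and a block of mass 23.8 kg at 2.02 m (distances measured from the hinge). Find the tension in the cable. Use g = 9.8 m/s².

T ≈ 961 N

Taking torques about the hinge:
Beam weight: 32.1 × 9.8 = 314.6 N down at 1.455 m → arm 1.455 m, τ = 314.6 × 1.455 = 457.7 N·m clockwise.
Bucket of sand: 21.2 × 9.8 = 207.8 N down at 1.38 m → arm 1.38 m, τ = 207.8 × 1.38 = 286.8 N·m clockwise.
Box: 12.5 × 9.8 = 122.5 N down at 2.79 m → arm 2.79 m, τ = 122.5 × 2.79 = 341.8 N·m clockwise.
Block: 23.8 × 9.8 = 233.2 N down at 2.02 m → arm 2.02 m, τ = 233.2 × 2.02 = 471.1 N·m clockwise.
Total clockwise load moment = 1557 N·m.
The cable tension T acts at 2.36 m; only its component perpendicular to the bar, T sinθ, produces torque. sinθ = h/√(h²+d²) = 2.23/√(2.23²+2.36²) = 0.6868.
Στ = 0 ⇒ T × 2.36 × 0.6868 = 1557 ⇒ T = 1557 / 1.621 = 961 N.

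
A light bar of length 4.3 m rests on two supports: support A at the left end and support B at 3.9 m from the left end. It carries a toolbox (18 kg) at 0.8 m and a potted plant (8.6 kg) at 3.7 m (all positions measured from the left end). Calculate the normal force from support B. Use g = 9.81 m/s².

R_B ≈ 116 N

Choose support A as the axis so its reaction then has zero moment arm.
Toolbox: 18 × 9.81 = 176.6 N down at 0.8 m → arm 0.8 m, τ = 176.6 × 0.8 = 141.3 N·m clockwise.
Potted plant: 8.6 × 9.81 = 84.37 N down at 3.7 m → arm 3.7 m, τ = 84.37 × 3.7 = 312.2 N·m clockwise.
Net load moment about support A = 453.5 N·m clockwise.
Reaction R at support B is upward at 3.9 m, arm 3.9 m → moment R × 3.9 counterclockwise.
Στ = 0 ⇒ R × 3.9 = 453.5 ⇒ R = 116 N.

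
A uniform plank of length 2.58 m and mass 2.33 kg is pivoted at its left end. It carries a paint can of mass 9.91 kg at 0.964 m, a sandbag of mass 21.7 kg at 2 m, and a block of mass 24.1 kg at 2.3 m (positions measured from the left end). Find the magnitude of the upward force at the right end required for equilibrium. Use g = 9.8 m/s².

Taking torques about the left end:
Beam weight: 2.33 × 9.8 = 22.83 N down at 1.29 m → arm 1.29 m, τ = 22.83 × 1.29 = 29.45 N·m clockwise.
Paint can: 9.91 × 9.8 = 97.12 N down at 0.964 m → arm 0.964 m, τ = 97.12 × 0.964 = 93.62 N·m clockwise.
Sandbag: 21.7 × 9.8 = 212.7 N down at 2 m → arm 2 m, τ = 212.7 × 2 = 425.4 N·m clockwise.
Block: 24.1 × 9.8 = 236.2 N down at 2.3 m → arm 2.3 m, τ = 236.2 × 2.3 = 543.3 N·m clockwise.
Net moment of the loads = 1092 N·m clockwise.
The upward force F acts at the right end, arm 2.58 m, giving F × 2.58 counterclockwise.
Balancing moments: F × 2.58 = 1092, giving F = 1092 / 2.58 = 423 N.

F ≈ 423 N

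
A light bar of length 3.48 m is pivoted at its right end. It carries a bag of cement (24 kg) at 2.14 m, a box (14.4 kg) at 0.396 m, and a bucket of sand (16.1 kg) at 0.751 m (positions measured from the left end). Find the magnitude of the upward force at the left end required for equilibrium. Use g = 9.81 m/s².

Choose the right end as the axis so the unknown pivot reaction has zero arm there.
Bag of cement: 24 × 9.81 = 235.4 N down at 2.14 m → arm 1.34 m, τ = 235.4 × 1.34 = 315.4 N·m counterclockwise.
Box: 14.4 × 9.81 = 141.3 N down at 0.396 m → arm 3.084 m, τ = 141.3 × 3.084 = 435.8 N·m counterclockwise.
Bucket of sand: 16.1 × 9.81 = 157.9 N down at 0.751 m → arm 2.729 m, τ = 157.9 × 2.729 = 430.9 N·m counterclockwise.
Net moment of the loads = 1182 N·m counterclockwise.
The upward force F acts at the left end, arm 3.48 m, giving F × 3.48 clockwise.
Setting net torque to zero: F × 3.48 = 1182 → F = 1182 / 3.48 = 340 N.

F ≈ 340 N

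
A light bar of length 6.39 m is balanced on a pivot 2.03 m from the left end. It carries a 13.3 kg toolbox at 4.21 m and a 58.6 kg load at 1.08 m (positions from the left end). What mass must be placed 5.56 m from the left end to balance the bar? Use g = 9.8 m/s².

About the pivot (at 2.03 m from the left end):
Toolbox: 13.3 × 9.8 = 130.3 N down at 4.21 m → arm 2.18 m, τ = 130.3 × 2.18 = 284.1 N·m clockwise.
Load: 58.6 × 9.8 = 574.3 N down at 1.08 m → arm 0.95 m, τ = 574.3 × 0.95 = 545.6 N·m counterclockwise.
Net moment of known loads = 261.5 N·m counterclockwise.
An unknown mass m at 5.56 m has arm 3.53 m; its moment is m·g·3.53 clockwise.
Balancing moments: m × 9.8 × 3.53 = 261.5, giving m = 261.5 / (9.8 × 3.53) = 7.56 kg.

m ≈ 7.56 kg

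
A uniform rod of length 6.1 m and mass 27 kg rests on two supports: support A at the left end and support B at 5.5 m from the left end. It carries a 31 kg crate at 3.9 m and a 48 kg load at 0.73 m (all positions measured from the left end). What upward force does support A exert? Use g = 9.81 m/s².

Sum moments about support B (its reaction then has zero moment arm).
Beam weight: 27 × 9.81 = 264.9 N down at 3.05 m → arm 2.45 m, τ = 264.9 × 2.45 = 649 N·m counterclockwise.
Crate: 31 × 9.81 = 304.1 N down at 3.9 m → arm 1.6 m, τ = 304.1 × 1.6 = 486.6 N·m counterclockwise.
Load: 48 × 9.81 = 470.9 N down at 0.73 m → arm 4.77 m, τ = 470.9 × 4.77 = 2246 N·m counterclockwise.
Net load moment about support B = 3382 N·m counterclockwise.
Reaction R at support A is upward at 0 m, arm 5.5 m → moment R × 5.5 clockwise.
For rotational equilibrium, R × 5.5 = 3382, so R = 615 N.

R_A ≈ 615 N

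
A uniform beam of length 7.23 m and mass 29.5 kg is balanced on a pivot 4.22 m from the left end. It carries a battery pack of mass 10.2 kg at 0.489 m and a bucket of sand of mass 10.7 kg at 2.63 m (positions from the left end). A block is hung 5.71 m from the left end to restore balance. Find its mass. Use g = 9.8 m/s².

m ≈ 48.9 kg

Taking torques about the pivot (at 4.22 m from the left end):
Beam weight: 29.5 × 9.8 = 289.1 N down at 3.615 m → arm 0.605 m, τ = 289.1 × 0.605 = 174.9 N·m counterclockwise.
Battery pack: 10.2 × 9.8 = 99.96 N down at 0.489 m → arm 3.731 m, τ = 99.96 × 3.731 = 373 N·m counterclockwise.
Bucket of sand: 10.7 × 9.8 = 104.9 N down at 2.63 m → arm 1.59 m, τ = 104.9 × 1.59 = 166.8 N·m counterclockwise.
Net moment of known loads = 714.7 N·m counterclockwise.
An unknown mass m at 5.71 m has arm 1.49 m; its moment is m·g·1.49 clockwise.
Setting net torque to zero: m × 9.8 × 1.49 = 714.7 → m = 714.7 / (9.8 × 1.49) = 48.9 kg.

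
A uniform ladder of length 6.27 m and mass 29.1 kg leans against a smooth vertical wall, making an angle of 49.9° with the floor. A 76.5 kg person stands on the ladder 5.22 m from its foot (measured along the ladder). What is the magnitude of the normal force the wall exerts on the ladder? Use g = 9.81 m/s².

Take moments about the foot of the ladder.
Ladder weight 29.1×9.81 = 285.5 N acts at 3.135 m along the ladder; its horizontal arm is 3.135·cos49.9° = 2.019 m → τ = 576.4 N·m clockwise.
Person: 76.5×9.81 = 750.5 N at 5.22 m → arm 3.362 m → τ = 2523 N·m clockwise.
Wall normal N acts horizontally at the top; its moment arm is the height L sinθ = 6.27·sin49.9° = 4.796 m, counterclockwise.
Balancing moments: N × 4.796 = 3099, giving N = 646 N.

N_wall ≈ 646 N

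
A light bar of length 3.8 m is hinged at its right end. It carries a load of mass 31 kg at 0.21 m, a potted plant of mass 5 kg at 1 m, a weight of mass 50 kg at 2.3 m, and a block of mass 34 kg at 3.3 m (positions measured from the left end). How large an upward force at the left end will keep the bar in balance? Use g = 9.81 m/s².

F ≈ 561 N

Taking torques about the right end:
Load: 31 × 9.81 = 304.1 N down at 0.21 m → arm 3.59 m, τ = 304.1 × 3.59 = 1092 N·m counterclockwise.
Potted plant: 5 × 9.81 = 49.05 N down at 1 m → arm 2.8 m, τ = 49.05 × 2.8 = 137.3 N·m counterclockwise.
Weight: 50 × 9.81 = 490.5 N down at 2.3 m → arm 1.5 m, τ = 490.5 × 1.5 = 735.8 N·m counterclockwise.
Block: 34 × 9.81 = 333.5 N down at 3.3 m → arm 0.5 m, τ = 333.5 × 0.5 = 166.8 N·m counterclockwise.
Net moment of the loads = 2132 N·m counterclockwise.
The upward force F acts at the left end, arm 3.8 m, giving F × 3.8 clockwise.
Setting net torque to zero: F × 3.8 = 2132 → F = 2132 / 3.8 = 561 N.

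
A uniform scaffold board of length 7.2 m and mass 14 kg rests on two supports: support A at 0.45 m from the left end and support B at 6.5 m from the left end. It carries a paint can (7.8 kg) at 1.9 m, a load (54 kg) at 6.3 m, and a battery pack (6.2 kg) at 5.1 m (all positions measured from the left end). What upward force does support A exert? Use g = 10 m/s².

Taking torques about support B:
Beam weight: 14 × 10 = 140 N down at 3.6 m → arm 2.9 m, τ = 140 × 2.9 = 406 N·m counterclockwise.
Paint can: 7.8 × 10 = 78 N down at 1.9 m → arm 4.6 m, τ = 78 × 4.6 = 358.8 N·m counterclockwise.
Load: 54 × 10 = 540 N down at 6.3 m → arm 0.2 m, τ = 540 × 0.2 = 108 N·m counterclockwise.
Battery pack: 6.2 × 10 = 62 N down at 5.1 m → arm 1.4 m, τ = 62 × 1.4 = 86.8 N·m counterclockwise.
Net load moment about support B = 959.6 N·m counterclockwise.
Reaction R at support A is upward at 0.45 m, arm 6.05 m → moment R × 6.05 clockwise.
For rotational equilibrium, R × 6.05 = 959.6, so R = 159 N.

R_A ≈ 159 N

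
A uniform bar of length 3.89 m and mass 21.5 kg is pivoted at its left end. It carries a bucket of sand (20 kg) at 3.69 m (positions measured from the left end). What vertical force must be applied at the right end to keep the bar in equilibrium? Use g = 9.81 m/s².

F ≈ 292 N

Choose the left end as the axis so the unknown pivot reaction has zero arm there.
Beam weight: 21.5 × 9.81 = 210.9 N down at 1.945 m → arm 1.945 m, τ = 210.9 × 1.945 = 410.2 N·m clockwise.
Bucket of sand: 20 × 9.81 = 196.2 N down at 3.69 m → arm 3.69 m, τ = 196.2 × 3.69 = 724 N·m clockwise.
Net moment of the loads = 1134 N·m clockwise.
The upward force F acts at the right end, arm 3.89 m, giving F × 3.89 counterclockwise.
Balancing moments: F × 3.89 = 1134, giving F = 1134 / 3.89 = 292 N.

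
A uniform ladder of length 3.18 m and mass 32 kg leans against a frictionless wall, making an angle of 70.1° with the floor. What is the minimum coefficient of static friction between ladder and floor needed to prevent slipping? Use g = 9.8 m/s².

μ_min ≈ 0.181

Taking torques about the foot of the ladder:
Ladder weight 32×9.8 = 313.6 N acts at 1.59 m along the ladder; its horizontal arm is 1.59·cos70.1° = 0.5412 m → τ = 169.7 N·m clockwise.
Wall normal N acts horizontally at the top; its moment arm is the height L sinθ = 3.18·sin70.1° = 2.99 m, counterclockwise.
Setting net torque to zero: N × 2.99 = 169.7 → N = 56.76 N.
ΣFx = 0 ⇒ f = N_wall = 56.76 N. ΣFy = 0 ⇒ N_floor = 313.6 N.
μ_min = f / N_floor = 56.76 / 313.6 = 0.181.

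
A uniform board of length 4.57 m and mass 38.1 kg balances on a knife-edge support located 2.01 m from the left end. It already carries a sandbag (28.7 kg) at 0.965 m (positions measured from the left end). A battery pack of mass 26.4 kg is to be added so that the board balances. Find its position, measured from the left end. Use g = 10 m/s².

x ≈ 2.75 m from the left end

Sum moments about the knife-edge support (at 2.01 m from the left end) (the support reaction has zero arm there).
Beam weight: 38.1 × 10 = 381 N down at 2.285 m → arm 0.275 m, τ = 381 × 0.275 = 104.8 N·m clockwise.
Sandbag: 28.7 × 10 = 287 N down at 0.965 m → arm 1.045 m, τ = 287 × 1.045 = 299.9 N·m counterclockwise.
Net moment of existing loads = 195.1 N·m counterclockwise.
The battery pack weighs 26.4 × 10 = 264 N and must supply an equal clockwise moment, so its lever arm about the knife-edge support is 195.1 / 264 = 0.739 m.
That puts it at 2.01 + 0.739 = 2.75 m from the left end.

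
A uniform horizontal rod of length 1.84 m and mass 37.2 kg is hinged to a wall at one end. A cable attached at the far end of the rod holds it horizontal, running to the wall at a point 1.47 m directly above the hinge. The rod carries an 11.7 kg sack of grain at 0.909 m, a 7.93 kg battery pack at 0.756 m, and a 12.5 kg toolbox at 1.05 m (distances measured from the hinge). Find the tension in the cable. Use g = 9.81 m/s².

Sum moments about the hinge (the unknown hinge reaction has zero arm there).
Beam weight: 37.2 × 9.81 = 364.9 N down at 0.92 m → arm 0.92 m, τ = 364.9 × 0.92 = 335.7 N·m clockwise.
Sack of grain: 11.7 × 9.81 = 114.8 N down at 0.909 m → arm 0.909 m, τ = 114.8 × 0.909 = 104.4 N·m clockwise.
Battery pack: 7.93 × 9.81 = 77.79 N down at 0.756 m → arm 0.756 m, τ = 77.79 × 0.756 = 58.81 N·m clockwise.
Toolbox: 12.5 × 9.81 = 122.6 N down at 1.05 m → arm 1.05 m, τ = 122.6 × 1.05 = 128.7 N·m clockwise.
Total clockwise load moment = 627.6 N·m.
The cable tension T acts at 1.84 m; only its component perpendicular to the rod, T sinθ, produces torque. sinθ = h/√(h²+d²) = 1.47/√(1.47²+1.84²) = 0.6242.
Setting net torque to zero: T × 1.84 × 0.6242 = 627.6 → T = 627.6 / 1.149 = 546 N.

T ≈ 546 N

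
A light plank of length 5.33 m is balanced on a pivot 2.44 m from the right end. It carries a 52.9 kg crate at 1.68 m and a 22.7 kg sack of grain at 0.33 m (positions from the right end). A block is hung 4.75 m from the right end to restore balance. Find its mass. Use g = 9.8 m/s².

m ≈ 38.1 kg

Take moments about the pivot (at 2.44 m from the right end).
Crate: 52.9 × 9.8 = 518.4 N down at 1.68 m → arm 0.76 m, τ = 518.4 × 0.76 = 394 N·m clockwise.
Sack of grain: 22.7 × 9.8 = 222.5 N down at 0.33 m → arm 2.11 m, τ = 222.5 × 2.11 = 469.5 N·m clockwise.
Net moment of known loads = 863.5 N·m clockwise.
An unknown mass m at 4.75 m has arm 2.31 m; its moment is m·g·2.31 counterclockwise.
Στ = 0 ⇒ m × 9.8 × 2.31 = 863.5 ⇒ m = 863.5 / (9.8 × 2.31) = 38.1 kg.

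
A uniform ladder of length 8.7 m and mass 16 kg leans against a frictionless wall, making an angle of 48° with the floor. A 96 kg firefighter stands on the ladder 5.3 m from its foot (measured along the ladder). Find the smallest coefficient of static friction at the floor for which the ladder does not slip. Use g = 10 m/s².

μ_min ≈ 0.534

Taking torques about the foot of the ladder:
Ladder weight 16×10 = 160 N acts at 4.35 m along the ladder; its horizontal arm is 4.35·cos48° = 2.911 m → τ = 465.8 N·m clockwise.
Firefighter: 96×10 = 960 N at 5.3 m → arm 3.546 m → τ = 3404 N·m clockwise.
Wall normal N acts horizontally at the top; its moment arm is the height L sinθ = 8.7·sin48° = 6.465 m, counterclockwise.
Στ = 0 ⇒ N × 6.465 = 3870 ⇒ N = 598.6 N.
ΣFx = 0 ⇒ f = N_wall = 598.6 N. ΣFy = 0 ⇒ N_floor = 1120 N.
μ_min = f / N_floor = 598.6 / 1120 = 0.534.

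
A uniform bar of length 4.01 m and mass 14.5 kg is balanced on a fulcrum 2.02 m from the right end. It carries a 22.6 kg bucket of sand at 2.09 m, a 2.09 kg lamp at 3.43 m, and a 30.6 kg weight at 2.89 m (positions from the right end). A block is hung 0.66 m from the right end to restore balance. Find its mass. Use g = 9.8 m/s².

Taking torques about the fulcrum (at 2.02 m from the right end):
Beam weight: 14.5 × 9.8 = 142.1 N down at 2.005 m → arm 0.015 m, τ = 142.1 × 0.015 = 2.131 N·m clockwise.
Bucket of sand: 22.6 × 9.8 = 221.5 N down at 2.09 m → arm 0.07 m, τ = 221.5 × 0.07 = 15.51 N·m counterclockwise.
Lamp: 2.09 × 9.8 = 20.48 N down at 3.43 m → arm 1.41 m, τ = 20.48 × 1.41 = 28.88 N·m counterclockwise.
Weight: 30.6 × 9.8 = 299.9 N down at 2.89 m → arm 0.87 m, τ = 299.9 × 0.87 = 260.9 N·m counterclockwise.
Net moment of known loads = 303.2 N·m counterclockwise.
An unknown mass m at 0.66 m has arm 1.36 m; its moment is m·g·1.36 clockwise.
For rotational equilibrium, m × 9.8 × 1.36 = 303.2, so m = 303.2 / (9.8 × 1.36) = 22.7 kg.

m ≈ 22.7 kg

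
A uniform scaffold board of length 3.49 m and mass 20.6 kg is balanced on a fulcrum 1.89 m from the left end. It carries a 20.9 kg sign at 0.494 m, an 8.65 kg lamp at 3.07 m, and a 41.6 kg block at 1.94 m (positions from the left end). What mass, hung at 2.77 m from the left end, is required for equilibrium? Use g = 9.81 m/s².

About the fulcrum (at 1.89 m from the left end):
Beam weight: 20.6 × 9.81 = 202.1 N down at 1.745 m → arm 0.145 m, τ = 202.1 × 0.145 = 29.3 N·m counterclockwise.
Sign: 20.9 × 9.81 = 205 N down at 0.494 m → arm 1.396 m, τ = 205 × 1.396 = 286.2 N·m counterclockwise.
Lamp: 8.65 × 9.81 = 84.86 N down at 3.07 m → arm 1.18 m, τ = 84.86 × 1.18 = 100.1 N·m clockwise.
Block: 41.6 × 9.81 = 408.1 N down at 1.94 m → arm 0.05 m, τ = 408.1 × 0.05 = 20.41 N·m clockwise.
Net moment of known loads = 195 N·m counterclockwise.
An unknown mass m at 2.77 m has arm 0.88 m; its moment is m·g·0.88 clockwise.
Balancing moments: m × 9.81 × 0.88 = 195, giving m = 195 / (9.81 × 0.88) = 22.6 kg.

m ≈ 22.6 kg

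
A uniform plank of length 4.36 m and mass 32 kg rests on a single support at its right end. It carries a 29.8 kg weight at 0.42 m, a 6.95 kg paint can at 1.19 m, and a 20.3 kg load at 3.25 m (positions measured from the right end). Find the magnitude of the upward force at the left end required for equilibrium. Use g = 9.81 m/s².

Taking torques about the right end:
Beam weight: 32 × 9.81 = 313.9 N down at 2.18 m → arm 2.18 m, τ = 313.9 × 2.18 = 684.3 N·m counterclockwise.
Weight: 29.8 × 9.81 = 292.3 N down at 0.42 m → arm 0.42 m, τ = 292.3 × 0.42 = 122.8 N·m counterclockwise.
Paint can: 6.95 × 9.81 = 68.18 N down at 1.19 m → arm 1.19 m, τ = 68.18 × 1.19 = 81.13 N·m counterclockwise.
Load: 20.3 × 9.81 = 199.1 N down at 3.25 m → arm 3.25 m, τ = 199.1 × 3.25 = 647.1 N·m counterclockwise.
Net moment of the loads = 1535 N·m counterclockwise.
The upward force F acts at the left end, arm 4.36 m, giving F × 4.36 clockwise.
Στ = 0 ⇒ F × 4.36 = 1535 ⇒ F = 1535 / 4.36 = 352 N.

F ≈ 352 N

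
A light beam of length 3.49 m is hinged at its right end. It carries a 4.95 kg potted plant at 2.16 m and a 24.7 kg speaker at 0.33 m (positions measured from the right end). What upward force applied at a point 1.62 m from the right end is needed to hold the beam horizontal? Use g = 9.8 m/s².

F ≈ 114 N

Take moments about the right end.
Potted plant: 4.95 × 9.8 = 48.51 N down at 2.16 m → arm 2.16 m, τ = 48.51 × 2.16 = 104.8 N·m counterclockwise.
Speaker: 24.7 × 9.8 = 242.1 N down at 0.33 m → arm 0.33 m, τ = 242.1 × 0.33 = 79.89 N·m counterclockwise.
Net moment of the loads = 184.7 N·m counterclockwise.
The upward force F acts at a point 1.62 m from the right end, arm 1.62 m, giving F × 1.62 clockwise.
For rotational equilibrium, F × 1.62 = 184.7, so F = 184.7 / 1.62 = 114 N.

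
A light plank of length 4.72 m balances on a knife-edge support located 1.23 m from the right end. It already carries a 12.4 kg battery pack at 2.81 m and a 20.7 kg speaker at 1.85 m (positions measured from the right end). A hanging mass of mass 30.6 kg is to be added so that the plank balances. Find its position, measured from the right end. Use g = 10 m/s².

Take moments about the knife-edge support (at 1.23 m from the right end).
Battery pack: 12.4 × 10 = 124 N down at 2.81 m → arm 1.58 m, τ = 124 × 1.58 = 195.9 N·m counterclockwise.
Speaker: 20.7 × 10 = 207 N down at 1.85 m → arm 0.62 m, τ = 207 × 0.62 = 128.3 N·m counterclockwise.
Net moment of existing loads = 324.2 N·m counterclockwise.
The hanging mass weighs 30.6 × 10 = 306 N and must supply an equal clockwise moment, so its lever arm about the knife-edge support is 324.2 / 306 = 1.06 m.
That puts it at 1.23 − 1.06 = 0.17 m from the right end.

x ≈ 0.17 m from the right end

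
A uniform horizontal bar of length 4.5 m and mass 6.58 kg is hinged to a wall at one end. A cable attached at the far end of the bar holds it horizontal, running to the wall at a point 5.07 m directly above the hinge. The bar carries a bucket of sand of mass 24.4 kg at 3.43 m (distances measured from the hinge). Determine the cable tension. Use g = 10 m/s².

T ≈ 293 N

Take moments about the hinge.
Beam weight: 6.58 × 10 = 65.8 N down at 2.25 m → arm 2.25 m, τ = 65.8 × 2.25 = 148 N·m clockwise.
Bucket of sand: 24.4 × 10 = 244 N down at 3.43 m → arm 3.43 m, τ = 244 × 3.43 = 836.9 N·m clockwise.
Total clockwise load moment = 984.9 N·m.
The cable tension T acts at 4.5 m; only its component perpendicular to the bar, T sinθ, produces torque. sinθ = h/√(h²+d²) = 5.07/√(5.07²+4.5²) = 0.7479.
Στ = 0 ⇒ T × 4.5 × 0.7479 = 984.9 ⇒ T = 984.9 / 3.366 = 293 N.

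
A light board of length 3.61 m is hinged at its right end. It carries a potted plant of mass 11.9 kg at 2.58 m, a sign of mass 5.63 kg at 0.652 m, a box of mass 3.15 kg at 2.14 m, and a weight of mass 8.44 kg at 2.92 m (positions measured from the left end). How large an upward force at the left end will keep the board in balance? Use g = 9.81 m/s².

Take moments about the right end.
Potted plant: 11.9 × 9.81 = 116.7 N down at 2.58 m → arm 1.03 m, τ = 116.7 × 1.03 = 120.2 N·m counterclockwise.
Sign: 5.63 × 9.81 = 55.23 N down at 0.652 m → arm 2.958 m, τ = 55.23 × 2.958 = 163.4 N·m counterclockwise.
Box: 3.15 × 9.81 = 30.9 N down at 2.14 m → arm 1.47 m, τ = 30.9 × 1.47 = 45.42 N·m counterclockwise.
Weight: 8.44 × 9.81 = 82.8 N down at 2.92 m → arm 0.69 m, τ = 82.8 × 0.69 = 57.13 N·m counterclockwise.
Net moment of the loads = 386.2 N·m counterclockwise.
The upward force F acts at the left end, arm 3.61 m, giving F × 3.61 clockwise.
Setting net torque to zero: F × 3.61 = 386.2 → F = 386.2 / 3.61 = 107 N.

F ≈ 107 N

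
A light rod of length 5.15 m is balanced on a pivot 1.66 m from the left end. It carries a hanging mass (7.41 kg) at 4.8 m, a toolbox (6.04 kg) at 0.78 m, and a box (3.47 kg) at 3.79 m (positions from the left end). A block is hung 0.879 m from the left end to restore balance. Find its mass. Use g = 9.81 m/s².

Take moments about the pivot (at 1.66 m from the left end).
Hanging mass: 7.41 × 9.81 = 72.69 N down at 4.8 m → arm 3.14 m, τ = 72.69 × 3.14 = 228.2 N·m clockwise.
Toolbox: 6.04 × 9.81 = 59.25 N down at 0.78 m → arm 0.88 m, τ = 59.25 × 0.88 = 52.14 N·m counterclockwise.
Box: 3.47 × 9.81 = 34.04 N down at 3.79 m → arm 2.13 m, τ = 34.04 × 2.13 = 72.51 N·m clockwise.
Net moment of known loads = 248.6 N·m clockwise.
An unknown mass m at 0.879 m has arm 0.781 m; its moment is m·g·0.781 counterclockwise.
For rotational equilibrium, m × 9.81 × 0.781 = 248.6, so m = 248.6 / (9.81 × 0.781) = 32.4 kg.

m ≈ 32.4 kg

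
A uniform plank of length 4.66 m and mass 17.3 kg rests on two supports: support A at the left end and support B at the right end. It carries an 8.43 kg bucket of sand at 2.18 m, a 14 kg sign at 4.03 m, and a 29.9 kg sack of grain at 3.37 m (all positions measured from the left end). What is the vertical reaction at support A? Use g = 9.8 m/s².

Take moments about support B.
Beam weight: 17.3 × 9.8 = 169.5 N down at 2.33 m → arm 2.33 m, τ = 169.5 × 2.33 = 394.9 N·m counterclockwise.
Bucket of sand: 8.43 × 9.8 = 82.61 N down at 2.18 m → arm 2.48 m, τ = 82.61 × 2.48 = 204.9 N·m counterclockwise.
Sign: 14 × 9.8 = 137.2 N down at 4.03 m → arm 0.63 m, τ = 137.2 × 0.63 = 86.44 N·m counterclockwise.
Sack of grain: 29.9 × 9.8 = 293 N down at 3.37 m → arm 1.29 m, τ = 293 × 1.29 = 378 N·m counterclockwise.
Net load moment about support B = 1064 N·m counterclockwise.
Reaction R at support A is upward at 0 m, arm 4.66 m → moment R × 4.66 clockwise.
Στ = 0 ⇒ R × 4.66 = 1064 ⇒ R = 228 N.

R_A ≈ 228 N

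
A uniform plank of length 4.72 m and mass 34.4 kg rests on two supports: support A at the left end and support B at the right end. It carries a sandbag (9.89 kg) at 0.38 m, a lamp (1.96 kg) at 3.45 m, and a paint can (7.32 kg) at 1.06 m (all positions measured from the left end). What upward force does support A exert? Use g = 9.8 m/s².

R_A ≈ 318 N

Sum moments about support B (its reaction then has zero moment arm).
Beam weight: 34.4 × 9.8 = 337.1 N down at 2.36 m → arm 2.36 m, τ = 337.1 × 2.36 = 795.6 N·m counterclockwise.
Sandbag: 9.89 × 9.8 = 96.92 N down at 0.38 m → arm 4.34 m, τ = 96.92 × 4.34 = 420.6 N·m counterclockwise.
Lamp: 1.96 × 9.8 = 19.21 N down at 3.45 m → arm 1.27 m, τ = 19.21 × 1.27 = 24.4 N·m counterclockwise.
Paint can: 7.32 × 9.8 = 71.74 N down at 1.06 m → arm 3.66 m, τ = 71.74 × 3.66 = 262.6 N·m counterclockwise.
Net load moment about support B = 1503 N·m counterclockwise.
Reaction R at support A is upward at 0 m, arm 4.72 m → moment R × 4.72 clockwise.
Στ = 0 ⇒ R × 4.72 = 1503 ⇒ R = 318 N.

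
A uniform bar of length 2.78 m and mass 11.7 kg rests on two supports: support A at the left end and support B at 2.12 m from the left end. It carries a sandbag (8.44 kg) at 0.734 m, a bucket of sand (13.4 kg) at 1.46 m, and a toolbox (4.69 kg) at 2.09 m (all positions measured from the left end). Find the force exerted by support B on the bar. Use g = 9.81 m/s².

Choose support A as the axis so its reaction then has zero moment arm.
Beam weight: 11.7 × 9.81 = 114.8 N down at 1.39 m → arm 1.39 m, τ = 114.8 × 1.39 = 159.6 N·m clockwise.
Sandbag: 8.44 × 9.81 = 82.8 N down at 0.734 m → arm 0.734 m, τ = 82.8 × 0.734 = 60.78 N·m clockwise.
Bucket of sand: 13.4 × 9.81 = 131.5 N down at 1.46 m → arm 1.46 m, τ = 131.5 × 1.46 = 192 N·m clockwise.
Toolbox: 4.69 × 9.81 = 46.01 N down at 2.09 m → arm 2.09 m, τ = 46.01 × 2.09 = 96.16 N·m clockwise.
Net load moment about support A = 508.5 N·m clockwise.
Reaction R at support B is upward at 2.12 m, arm 2.12 m → moment R × 2.12 counterclockwise.
Στ = 0 ⇒ R × 2.12 = 508.5 ⇒ R = 240 N.

R_B ≈ 240 N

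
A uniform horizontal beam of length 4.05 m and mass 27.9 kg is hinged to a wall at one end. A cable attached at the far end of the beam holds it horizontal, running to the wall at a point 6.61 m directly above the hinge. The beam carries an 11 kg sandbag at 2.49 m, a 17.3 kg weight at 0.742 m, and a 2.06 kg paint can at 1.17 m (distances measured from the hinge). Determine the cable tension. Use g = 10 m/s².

Taking torques about the hinge:
Beam weight: 27.9 × 10 = 279 N down at 2.025 m → arm 2.025 m, τ = 279 × 2.025 = 565 N·m clockwise.
Sandbag: 11 × 10 = 110 N down at 2.49 m → arm 2.49 m, τ = 110 × 2.49 = 273.9 N·m clockwise.
Weight: 17.3 × 10 = 173 N down at 0.742 m → arm 0.742 m, τ = 173 × 0.742 = 128.4 N·m clockwise.
Paint can: 2.06 × 10 = 20.6 N down at 1.17 m → arm 1.17 m, τ = 20.6 × 1.17 = 24.1 N·m clockwise.
Total clockwise load moment = 991.4 N·m.
The cable tension T acts at 4.05 m; only its component perpendicular to the beam, T sinθ, produces torque. sinθ = h/√(h²+d²) = 6.61/√(6.61²+4.05²) = 0.8527.
Στ = 0 ⇒ T × 4.05 × 0.8527 = 991.4 ⇒ T = 991.4 / 3.453 = 287 N.

T ≈ 287 N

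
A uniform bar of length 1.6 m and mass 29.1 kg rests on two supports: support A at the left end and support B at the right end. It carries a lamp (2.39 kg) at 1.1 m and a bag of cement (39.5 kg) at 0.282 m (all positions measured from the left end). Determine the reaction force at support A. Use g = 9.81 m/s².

R_A ≈ 469 N

Sum moments about support B (its reaction then has zero moment arm).
Beam weight: 29.1 × 9.81 = 285.5 N down at 0.8 m → arm 0.8 m, τ = 285.5 × 0.8 = 228.4 N·m counterclockwise.
Lamp: 2.39 × 9.81 = 23.45 N down at 1.1 m → arm 0.5 m, τ = 23.45 × 0.5 = 11.72 N·m counterclockwise.
Bag of cement: 39.5 × 9.81 = 387.5 N down at 0.282 m → arm 1.318 m, τ = 387.5 × 1.318 = 510.7 N·m counterclockwise.
Net load moment about support B = 750.8 N·m counterclockwise.
Reaction R at support A is upward at 0 m, arm 1.6 m → moment R × 1.6 clockwise.
Στ = 0 ⇒ R × 1.6 = 750.8 ⇒ R = 469 N.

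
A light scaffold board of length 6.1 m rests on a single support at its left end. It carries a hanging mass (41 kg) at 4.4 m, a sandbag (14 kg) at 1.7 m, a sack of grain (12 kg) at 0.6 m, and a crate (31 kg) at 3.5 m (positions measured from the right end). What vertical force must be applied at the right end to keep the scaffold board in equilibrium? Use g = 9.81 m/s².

F ≈ 447 N

About the left end:
Hanging mass: 41 × 9.81 = 402.2 N down at 4.4 m → arm 1.7 m, τ = 402.2 × 1.7 = 683.7 N·m clockwise.
Sandbag: 14 × 9.81 = 137.3 N down at 1.7 m → arm 4.4 m, τ = 137.3 × 4.4 = 604.1 N·m clockwise.
Sack of grain: 12 × 9.81 = 117.7 N down at 0.6 m → arm 5.5 m, τ = 117.7 × 5.5 = 647.4 N·m clockwise.
Crate: 31 × 9.81 = 304.1 N down at 3.5 m → arm 2.6 m, τ = 304.1 × 2.6 = 790.7 N·m clockwise.
Net moment of the loads = 2726 N·m clockwise.
The upward force F acts at the right end, arm 6.1 m, giving F × 6.1 counterclockwise.
Στ = 0 ⇒ F × 6.1 = 2726 ⇒ F = 2726 / 6.1 = 447 N.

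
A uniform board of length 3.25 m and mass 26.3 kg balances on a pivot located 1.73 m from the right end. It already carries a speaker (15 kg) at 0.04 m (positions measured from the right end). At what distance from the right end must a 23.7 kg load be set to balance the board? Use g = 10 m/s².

x ≈ 2.92 m from the right end

Taking torques about the pivot (at 1.73 m from the right end):
Beam weight: 26.3 × 10 = 263 N down at 1.625 m → arm 0.105 m, τ = 263 × 0.105 = 27.61 N·m clockwise.
Speaker: 15 × 10 = 150 N down at 0.04 m → arm 1.69 m, τ = 150 × 1.69 = 253.5 N·m clockwise.
Net moment of existing loads = 281.1 N·m clockwise.
The load weighs 23.7 × 10 = 237 N and must supply an equal counterclockwise moment, so its lever arm about the pivot is 281.1 / 237 = 1.19 m.
That puts it at 1.73 + 1.19 = 2.92 m from the right end.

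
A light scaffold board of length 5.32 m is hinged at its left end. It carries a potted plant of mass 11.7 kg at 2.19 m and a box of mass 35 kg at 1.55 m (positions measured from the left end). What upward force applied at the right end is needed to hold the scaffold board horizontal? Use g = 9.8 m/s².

Taking torques about the left end:
Potted plant: 11.7 × 9.8 = 114.7 N down at 2.19 m → arm 2.19 m, τ = 114.7 × 2.19 = 251.2 N·m clockwise.
Box: 35 × 9.8 = 343 N down at 1.55 m → arm 1.55 m, τ = 343 × 1.55 = 531.6 N·m clockwise.
Net moment of the loads = 782.8 N·m clockwise.
The upward force F acts at the right end, arm 5.32 m, giving F × 5.32 counterclockwise.
For rotational equilibrium, F × 5.32 = 782.8, so F = 782.8 / 5.32 = 147 N.

F ≈ 147 N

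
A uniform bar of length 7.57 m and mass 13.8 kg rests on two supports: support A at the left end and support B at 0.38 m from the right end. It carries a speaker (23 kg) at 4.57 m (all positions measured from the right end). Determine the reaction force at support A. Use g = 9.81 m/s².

R_A ≈ 196 N

Choose support B as the axis so its reaction then has zero moment arm.
Beam weight: 13.8 × 9.81 = 135.4 N down at 3.785 m → arm 3.405 m, τ = 135.4 × 3.405 = 461 N·m counterclockwise.
Speaker: 23 × 9.81 = 225.6 N down at 4.57 m → arm 4.19 m, τ = 225.6 × 4.19 = 945.3 N·m counterclockwise.
Net load moment about support B = 1406 N·m counterclockwise.
Reaction R at support A is upward at 7.57 m, arm 7.19 m → moment R × 7.19 clockwise.
Balancing moments: R × 7.19 = 1406, giving R = 196 N.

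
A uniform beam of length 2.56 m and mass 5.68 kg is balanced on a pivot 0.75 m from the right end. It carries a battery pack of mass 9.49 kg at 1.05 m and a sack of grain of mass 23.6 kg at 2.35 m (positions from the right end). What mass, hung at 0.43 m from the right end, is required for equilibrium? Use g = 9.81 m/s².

About the pivot (at 0.75 m from the right end):
Beam weight: 5.68 × 9.81 = 55.72 N down at 1.28 m → arm 0.53 m, τ = 55.72 × 0.53 = 29.53 N·m counterclockwise.
Battery pack: 9.49 × 9.81 = 93.1 N down at 1.05 m → arm 0.3 m, τ = 93.1 × 0.3 = 27.93 N·m counterclockwise.
Sack of grain: 23.6 × 9.81 = 231.5 N down at 2.35 m → arm 1.6 m, τ = 231.5 × 1.6 = 370.4 N·m counterclockwise.
Net moment of known loads = 427.9 N·m counterclockwise.
An unknown mass m at 0.43 m has arm 0.32 m; its moment is m·g·0.32 clockwise.
Στ = 0 ⇒ m × 9.81 × 0.32 = 427.9 ⇒ m = 427.9 / (9.81 × 0.32) = 136 kg.

m ≈ 136 kg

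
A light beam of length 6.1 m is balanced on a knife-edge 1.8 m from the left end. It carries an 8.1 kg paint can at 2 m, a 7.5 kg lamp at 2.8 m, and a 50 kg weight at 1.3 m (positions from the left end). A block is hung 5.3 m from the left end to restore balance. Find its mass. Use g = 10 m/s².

m ≈ 4.54 kg

About the knife-edge (at 1.8 m from the left end):
Paint can: 8.1 × 10 = 81 N down at 2 m → arm 0.2 m, τ = 81 × 0.2 = 16.2 N·m clockwise.
Lamp: 7.5 × 10 = 75 N down at 2.8 m → arm 1 m, τ = 75 × 1 = 75 N·m clockwise.
Weight: 50 × 10 = 500 N down at 1.3 m → arm 0.5 m, τ = 500 × 0.5 = 250 N·m counterclockwise.
Net moment of known loads = 158.8 N·m counterclockwise.
An unknown mass m at 5.3 m has arm 3.5 m; its moment is m·g·3.5 clockwise.
For rotational equilibrium, m × 10 × 3.5 = 158.8, so m = 158.8 / (10 × 3.5) = 4.54 kg.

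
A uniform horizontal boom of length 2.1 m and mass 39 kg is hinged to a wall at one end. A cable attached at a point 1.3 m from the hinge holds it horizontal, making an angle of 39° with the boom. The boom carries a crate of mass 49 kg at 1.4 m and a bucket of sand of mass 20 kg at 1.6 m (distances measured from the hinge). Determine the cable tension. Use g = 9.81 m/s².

T ≈ 1700 N

Sum moments about the hinge (the unknown hinge reaction has zero arm there).
Beam weight: 39 × 9.81 = 382.6 N down at 1.05 m → arm 1.05 m, τ = 382.6 × 1.05 = 401.7 N·m clockwise.
Crate: 49 × 9.81 = 480.7 N down at 1.4 m → arm 1.4 m, τ = 480.7 × 1.4 = 673 N·m clockwise.
Bucket of sand: 20 × 9.81 = 196.2 N down at 1.6 m → arm 1.6 m, τ = 196.2 × 1.6 = 313.9 N·m clockwise.
Total clockwise load moment = 1389 N·m.
The cable tension T acts at 1.3 m; only its component perpendicular to the boom, T sinθ, produces torque. sin 39° = 0.6293.
Setting net torque to zero: T × 1.3 × 0.6293 = 1389 → T = 1389 / 0.8181 = 1700 N.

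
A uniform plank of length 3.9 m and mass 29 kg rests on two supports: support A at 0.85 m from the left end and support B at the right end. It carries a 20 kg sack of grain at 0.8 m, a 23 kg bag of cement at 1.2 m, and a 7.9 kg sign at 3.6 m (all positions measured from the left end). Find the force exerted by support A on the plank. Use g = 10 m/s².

R_A ≈ 600 N

Take moments about support B.
Beam weight: 29 × 10 = 290 N down at 1.95 m → arm 1.95 m, τ = 290 × 1.95 = 565.5 N·m counterclockwise.
Sack of grain: 20 × 10 = 200 N down at 0.8 m → arm 3.1 m, τ = 200 × 3.1 = 620 N·m counterclockwise.
Bag of cement: 23 × 10 = 230 N down at 1.2 m → arm 2.7 m, τ = 230 × 2.7 = 621 N·m counterclockwise.
Sign: 7.9 × 10 = 79 N down at 3.6 m → arm 0.3 m, τ = 79 × 0.3 = 23.7 N·m counterclockwise.
Net load moment about support B = 1830 N·m counterclockwise.
Reaction R at support A is upward at 0.85 m, arm 3.05 m → moment R × 3.05 clockwise.
Setting net torque to zero: R × 3.05 = 1830 → R = 600 N.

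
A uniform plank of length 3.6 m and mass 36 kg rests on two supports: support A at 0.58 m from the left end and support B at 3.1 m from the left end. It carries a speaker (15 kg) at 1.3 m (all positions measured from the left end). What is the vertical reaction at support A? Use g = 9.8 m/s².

R_A ≈ 287 N

Choose support B as the axis so its reaction then has zero moment arm.
Beam weight: 36 × 9.8 = 352.8 N down at 1.8 m → arm 1.3 m, τ = 352.8 × 1.3 = 458.6 N·m counterclockwise.
Speaker: 15 × 9.8 = 147 N down at 1.3 m → arm 1.8 m, τ = 147 × 1.8 = 264.6 N·m counterclockwise.
Net load moment about support B = 723.2 N·m counterclockwise.
Reaction R at support A is upward at 0.58 m, arm 2.52 m → moment R × 2.52 clockwise.
Setting net torque to zero: R × 2.52 = 723.2 → R = 287 N.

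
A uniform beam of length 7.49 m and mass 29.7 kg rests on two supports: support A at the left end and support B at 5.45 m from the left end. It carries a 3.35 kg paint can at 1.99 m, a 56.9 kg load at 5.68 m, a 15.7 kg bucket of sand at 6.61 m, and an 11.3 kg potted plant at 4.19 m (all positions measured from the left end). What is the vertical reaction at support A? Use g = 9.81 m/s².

Choose support B as the axis so its reaction then has zero moment arm.
Beam weight: 29.7 × 9.81 = 291.4 N down at 3.745 m → arm 1.705 m, τ = 291.4 × 1.705 = 496.8 N·m counterclockwise.
Paint can: 3.35 × 9.81 = 32.86 N down at 1.99 m → arm 3.46 m, τ = 32.86 × 3.46 = 113.7 N·m counterclockwise.
Load: 56.9 × 9.81 = 558.2 N down at 5.68 m → arm 0.23 m, τ = 558.2 × 0.23 = 128.4 N·m clockwise.
Bucket of sand: 15.7 × 9.81 = 154 N down at 6.61 m → arm 1.16 m, τ = 154 × 1.16 = 178.6 N·m clockwise.
Potted plant: 11.3 × 9.81 = 110.9 N down at 4.19 m → arm 1.26 m, τ = 110.9 × 1.26 = 139.7 N·m counterclockwise.
Net load moment about support B = 443.2 N·m counterclockwise.
Reaction R at support A is upward at 0 m, arm 5.45 m → moment R × 5.45 clockwise.
Setting net torque to zero: R × 5.45 = 443.2 → R = 81.3 N.

R_A ≈ 81.3 N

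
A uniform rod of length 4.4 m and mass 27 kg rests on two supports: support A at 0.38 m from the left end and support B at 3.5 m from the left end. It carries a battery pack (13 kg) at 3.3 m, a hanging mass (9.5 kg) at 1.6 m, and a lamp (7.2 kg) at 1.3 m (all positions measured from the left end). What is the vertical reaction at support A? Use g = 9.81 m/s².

R_A ≈ 225 N

About support B:
Beam weight: 27 × 9.81 = 264.9 N down at 2.2 m → arm 1.3 m, τ = 264.9 × 1.3 = 344.4 N·m counterclockwise.
Battery pack: 13 × 9.81 = 127.5 N down at 3.3 m → arm 0.2 m, τ = 127.5 × 0.2 = 25.5 N·m counterclockwise.
Hanging mass: 9.5 × 9.81 = 93.2 N down at 1.6 m → arm 1.9 m, τ = 93.2 × 1.9 = 177.1 N·m counterclockwise.
Lamp: 7.2 × 9.81 = 70.63 N down at 1.3 m → arm 2.2 m, τ = 70.63 × 2.2 = 155.4 N·m counterclockwise.
Net load moment about support B = 702.4 N·m counterclockwise.
Reaction R at support A is upward at 0.38 m, arm 3.12 m → moment R × 3.12 clockwise.
Στ = 0 ⇒ R × 3.12 = 702.4 ⇒ R = 225 N.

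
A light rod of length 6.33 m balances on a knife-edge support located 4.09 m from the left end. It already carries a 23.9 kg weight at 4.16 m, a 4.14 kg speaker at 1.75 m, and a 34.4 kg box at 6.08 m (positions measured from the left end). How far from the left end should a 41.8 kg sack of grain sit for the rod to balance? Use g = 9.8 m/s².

Sum moments about the knife-edge support (at 4.09 m from the left end) (the support reaction has zero arm there).
Weight: 23.9 × 9.8 = 234.2 N down at 4.16 m → arm 0.07 m, τ = 234.2 × 0.07 = 16.39 N·m clockwise.
Speaker: 4.14 × 9.8 = 40.57 N down at 1.75 m → arm 2.34 m, τ = 40.57 × 2.34 = 94.93 N·m counterclockwise.
Box: 34.4 × 9.8 = 337.1 N down at 6.08 m → arm 1.99 m, τ = 337.1 × 1.99 = 670.8 N·m clockwise.
Net moment of existing loads = 592.3 N·m clockwise.
The sack of grain weighs 41.8 × 9.8 = 409.6 N and must supply an equal counterclockwise moment, so its lever arm about the knife-edge support is 592.3 / 409.6 = 1.45 m.
That puts it at 4.09 − 1.45 = 2.64 m from the left end.

x ≈ 2.64 m from the left end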